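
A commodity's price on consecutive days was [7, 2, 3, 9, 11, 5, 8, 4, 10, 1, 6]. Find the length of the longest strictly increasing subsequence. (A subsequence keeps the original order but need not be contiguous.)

5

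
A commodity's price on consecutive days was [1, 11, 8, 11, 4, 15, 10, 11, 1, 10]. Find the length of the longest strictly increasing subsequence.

Let dp[i] be the length of the longest such subsequence ending at index i:
i:      1  2  3  4  5  6  7  8  9 10
a[i]:   1 11  8 11  4 15 10 11  1 10
dp:     1  2  2  3  2  4  3  4  1  3
Maximum dp value is 4.

4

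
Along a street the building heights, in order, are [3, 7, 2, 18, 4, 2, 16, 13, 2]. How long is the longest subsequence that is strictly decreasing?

Negate each value so 'decreasing' becomes 'increasing', then run patience tails on the negated sequence:
-3 → extends → [-3]
-7 → replaces -3 → [-7]
-2 → extends → [-7, -2]
-18 → replaces -7 → [-18, -2]
-4 → replaces -2 → [-18, -4]
-2 → extends → [-18, -4, -2]
-16 → replaces -4 → [-18, -16, -2]
-13 → replaces -2 → [-18, -16, -13]
-2 → extends → [-18, -16, -13, -2]
Four tails, so the longest strictly decreasing subsequence of the original has length 4.

4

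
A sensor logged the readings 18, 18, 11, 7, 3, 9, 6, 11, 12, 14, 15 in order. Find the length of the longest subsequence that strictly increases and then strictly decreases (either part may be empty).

6

inc[i] = longest strictly increasing subsequence ending at i; dec[i] = longest strictly decreasing subsequence starting at i:
i:      1  2  3  4  5  6  7  8  9 10 11
a[i]:  18 18 11  7  3  9  6 11 12 14 15
inc:    1  1  1  1  1  2  2  3  4  5  6
dec:    4  4  3  2  1  2  1  1  1  1  1
Best peak at i=11 (value 15): inc=6, dec=1, length 6+1−1 = 6.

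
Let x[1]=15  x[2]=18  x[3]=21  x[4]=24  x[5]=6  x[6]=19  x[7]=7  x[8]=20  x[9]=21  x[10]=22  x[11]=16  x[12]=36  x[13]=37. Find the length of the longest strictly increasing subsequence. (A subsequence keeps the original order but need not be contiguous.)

Track the smallest tail for each achievable length (strict):
15 → extends → [15]
18 → extends → [15, 18]
21 → extends → [15, 18, 21]
24 → extends → [15, 18, 21, 24]
6 → replaces 15 → [6, 18, 21, 24]
19 → replaces 21 → [6, 18, 19, 24]
7 → replaces 18 → [6, 7, 19, 24]
20 → replaces 24 → [6, 7, 19, 20]
21 → extends → [6, 7, 19, 20, 21]
22 → extends → [6, 7, 19, 20, 21, 22]
16 → replaces 19 → [6, 7, 16, 20, 21, 22]
36 → extends → [6, 7, 16, 20, 21, 22, 36]
37 → extends → [6, 7, 16, 20, 21, 22, 36, 37]
Eight tails, so the longest strictly increasing subsequence has length 8 (e.g. 15, 18, 19, 20, 21, 22, 36, 37).

8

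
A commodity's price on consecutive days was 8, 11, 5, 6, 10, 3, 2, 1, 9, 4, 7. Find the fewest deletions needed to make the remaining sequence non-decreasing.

8

Fewest deletions = n − (longest non-decreasing subsequence).
i:      1  2  3  4  5  6  7  8  9 10 11
a[i]:   8 11  5  6 10  3  2  1  9  4  7
dp:     1  2  1  2  3  1  1  1  3  2  3
max dp = 3, so deletions = 11 − 3 = 8.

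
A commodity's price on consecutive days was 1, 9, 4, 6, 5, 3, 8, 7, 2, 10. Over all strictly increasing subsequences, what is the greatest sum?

Let S[i] be the best sum of a strictly increasing subsequence ending at i:
i:      1  2  3  4  5  6  7  8  9 10
a[i]:   1  9  4  6  5  3  8  7  2 10
S:      1 10  5 11 10  4 19 18  3 29
Maximum is 29 (e.g. 1 + 4 + 6 + 8 + 10).

29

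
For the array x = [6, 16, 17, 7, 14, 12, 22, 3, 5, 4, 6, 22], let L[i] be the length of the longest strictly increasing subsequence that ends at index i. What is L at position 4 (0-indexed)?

3

dp[i] = 1 + max{dp[j] : j<i, x[j]<x[i]} (or 1 if no such j):
i:      0  1  2  3  4  5  6  7  8  9 10 11
x[i]:   6 16 17  7 14 12 22  3  5  4  6 22
dp:     1  2  3  2  3  3  4  1  2  2  3  4
At index 4 the value is 3.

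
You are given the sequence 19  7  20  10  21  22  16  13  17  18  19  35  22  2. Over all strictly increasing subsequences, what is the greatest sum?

Let S[i] be the best sum of a strictly increasing subsequence ending at i:
i:       1   2   3   4   5   6   7   8   9  10  11  12  13  14
a[i]:   19   7  20  10  21  22  16  13  17  18  19  35  22   2
S:      19   7  39  17  60  82  33  30  50  68  87 122 109   2
Maximum is 122 (e.g. 7 + 10 + 16 + 17 + 18 + 19 + 35).

122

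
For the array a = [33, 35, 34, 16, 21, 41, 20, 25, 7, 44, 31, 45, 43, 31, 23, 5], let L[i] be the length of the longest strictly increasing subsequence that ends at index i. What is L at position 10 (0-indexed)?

dp[i] = 1 + max{dp[j] : j<i, a[j]<a[i]} (or 1 if no such j):
i:      0  1  2  3  4  5  6  7  8  9 10 11 12 13 14 15
a[i]:  33 35 34 16 21 41 20 25  7 44 31 45 43 31 23  5
dp:     1  2  2  1  2  3  2  3  1  4  4  5  5  4  3  1
At index 10 the value is 4.

4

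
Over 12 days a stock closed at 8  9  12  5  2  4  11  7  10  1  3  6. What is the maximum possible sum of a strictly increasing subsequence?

Let S[i] be the best sum of a strictly increasing subsequence ending at i:
i:      1  2  3  4  5  6  7  8  9 10 11 12
a[i]:   8  9 12  5  2  4 11  7 10  1  3  6
S:      8 17 29  5  2  6 28 13 27  1  5 12
Maximum is 29 (e.g. 8 + 9 + 12).

29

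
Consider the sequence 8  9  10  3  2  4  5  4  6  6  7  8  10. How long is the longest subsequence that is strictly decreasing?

Let dp[i] be the longest strictly decreasing subsequence ending at i:
i:      1  2  3  4  5  6  7  8  9 10 11 12 13
a[i]:   8  9 10  3  2  4  5  4  6  6  7  8 10
dp:     1  1  1  2  3  2  2  3  2  2  2  2  1
Maximum is 3.

3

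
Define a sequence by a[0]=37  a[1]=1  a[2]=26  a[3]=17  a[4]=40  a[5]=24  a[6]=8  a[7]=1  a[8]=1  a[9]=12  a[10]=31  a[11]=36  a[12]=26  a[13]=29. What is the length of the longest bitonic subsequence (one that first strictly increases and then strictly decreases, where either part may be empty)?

inc[i] = longest strictly increasing subsequence ending at i; dec[i] = longest strictly decreasing subsequence starting at i:
i:      0  1  2  3  4  5  6  7  8  9 10 11 12 13
a[i]:  37  1 26 17 40 24  8  1  1 12 31 36 26 29
inc:    1  1  2  2  3  3  2  1  1  3  4  5  4  5
dec:    5  1  4  3  4  3  2  1  1  1  2  2  1  1
Best peak at i=4 (value 40): inc=3, dec=4, length 3+4−1 = 6.

6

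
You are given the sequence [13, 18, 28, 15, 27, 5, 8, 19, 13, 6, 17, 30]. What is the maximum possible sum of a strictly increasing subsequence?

Let S[i] be the best sum of a strictly increasing subsequence ending at i:
i:      1  2  3  4  5  6  7  8  9 10 11 12
a[i]:  13 18 28 15 27  5  8 19 13  6 17 30
S:     13 31 59 28 58  5 13 50 26 11 45 89
Maximum is 89 (e.g. 13 + 18 + 28 + 30).

89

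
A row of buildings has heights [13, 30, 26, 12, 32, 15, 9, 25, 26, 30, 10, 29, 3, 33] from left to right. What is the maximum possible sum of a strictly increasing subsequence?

Let S[i] be the best sum of a strictly increasing subsequence ending at i:
i:       1   2   3   4   5   6   7   8   9  10  11  12  13  14
a[i]:   13  30  26  12  32  15   9  25  26  30  10  29   3  33
S:      13  43  39  12  75  28   9  53  79 109  19 108   3 142
Maximum is 142 (e.g. 13 + 15 + 25 + 26 + 30 + 33).

142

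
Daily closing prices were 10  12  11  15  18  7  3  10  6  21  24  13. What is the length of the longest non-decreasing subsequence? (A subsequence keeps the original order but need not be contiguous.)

6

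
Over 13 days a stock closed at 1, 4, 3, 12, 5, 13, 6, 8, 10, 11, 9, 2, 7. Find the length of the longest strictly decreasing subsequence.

4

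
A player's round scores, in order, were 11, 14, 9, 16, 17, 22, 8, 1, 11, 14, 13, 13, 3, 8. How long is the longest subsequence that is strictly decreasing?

4

Let dp[i] be the longest strictly decreasing subsequence ending at i:
i:      1  2  3  4  5  6  7  8  9 10 11 12 13 14
a[i]:  11 14  9 16 17 22  8  1 11 14 13 13  3  8
dp:     1  1  2  1  1  1  3  4  2  2  3  3  4  4
Maximum is 4.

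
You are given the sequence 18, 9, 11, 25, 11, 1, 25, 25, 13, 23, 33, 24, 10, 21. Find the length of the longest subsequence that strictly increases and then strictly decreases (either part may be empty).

7

inc[i] = longest strictly increasing subsequence ending at i; dec[i] = longest strictly decreasing subsequence starting at i:
i:      1  2  3  4  5  6  7  8  9 10 11 12 13 14
a[i]:  18  9 11 25 11  1 25 25 13 23 33 24 10 21
inc:    1  1  2  3  2  1  3  3  3  4  5  5  2  4
dec:    3  2  2  3  2  1  3  3  2  2  3  2  1  1
Best peak at i=11 (value 33): inc=5, dec=3, length 5+3−1 = 7.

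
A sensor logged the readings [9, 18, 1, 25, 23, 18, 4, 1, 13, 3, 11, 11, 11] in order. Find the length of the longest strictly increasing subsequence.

Track the smallest tail for each achievable length (strict):
9 → extends → [9]
18 → extends → [9, 18]
1 → replaces 9 → [1, 18]
25 → extends → [1, 18, 25]
23 → replaces 25 → [1, 18, 23]
18 → already a tail → [1, 18, 23]
4 → replaces 18 → [1, 4, 23]
1 → already a tail → [1, 4, 23]
13 → replaces 23 → [1, 4, 13]
3 → replaces 4 → [1, 3, 13]
11 → replaces 13 → [1, 3, 11]
11 → already a tail → [1, 3, 11]
11 → already a tail → [1, 3, 11]
Three tails, so the longest strictly increasing subsequence has length 3 (e.g. 9, 18, 25).

3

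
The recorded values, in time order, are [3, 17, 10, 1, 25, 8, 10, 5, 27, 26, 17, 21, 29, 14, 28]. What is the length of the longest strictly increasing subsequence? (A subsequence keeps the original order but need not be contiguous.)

Track the smallest tail for each achievable length (strict):
3 → extends → [3]
17 → extends → [3, 17]
10 → replaces 17 → [3, 10]
1 → replaces 3 → [1, 10]
25 → extends → [1, 10, 25]
8 → replaces 10 → [1, 8, 25]
10 → replaces 25 → [1, 8, 10]
5 → replaces 8 → [1, 5, 10]
27 → extends → [1, 5, 10, 27]
26 → replaces 27 → [1, 5, 10, 26]
17 → replaces 26 → [1, 5, 10, 17]
21 → extends → [1, 5, 10, 17, 21]
29 → extends → [1, 5, 10, 17, 21, 29]
14 → replaces 17 → [1, 5, 10, 14, 21, 29]
28 → replaces 29 → [1, 5, 10, 14, 21, 28]
Six tails, so the longest strictly increasing subsequence has length 6 (e.g. 3, 8, 10, 17, 21, 29).

6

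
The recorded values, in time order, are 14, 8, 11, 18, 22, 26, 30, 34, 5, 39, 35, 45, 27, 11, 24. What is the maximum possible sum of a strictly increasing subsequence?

233

Let S[i] be the best sum of a strictly increasing subsequence ending at i:
i:       1   2   3   4   5   6   7   8   9  10  11  12  13  14  15
a[i]:   14   8  11  18  22  26  30  34   5  39  35  45  27  11  24
S:      14   8  19  37  59  85 115 149   5 188 184 233 112  19  83
Maximum is 233 (e.g. 8 + 11 + 18 + 22 + 26 + 30 + 34 + 39 + 45).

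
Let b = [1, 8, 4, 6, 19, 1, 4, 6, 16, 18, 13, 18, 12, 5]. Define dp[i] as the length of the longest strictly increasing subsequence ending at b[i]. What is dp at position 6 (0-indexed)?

dp[i] = 1 + max{dp[j] : j<i, b[j]<b[i]} (or 1 if no such j):
i:      0  1  2  3  4  5  6  7  8  9 10 11 12 13
b[i]:   1  8  4  6 19  1  4  6 16 18 13 18 12  5
dp:     1  2  2  3  4  1  2  3  4  5  4  5  4  3
At index 6 the value is 2.

2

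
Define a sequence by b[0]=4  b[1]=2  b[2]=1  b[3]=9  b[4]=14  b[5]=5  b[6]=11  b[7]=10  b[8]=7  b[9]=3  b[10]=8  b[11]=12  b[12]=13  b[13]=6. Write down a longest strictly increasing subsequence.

4, 5, 7, 8, 12, 13

Patience tails give the LIS length; then backtrack through the dp parents:
4 → extends → [4]
2 → replaces 4 → [2]
1 → replaces 2 → [1]
9 → extends → [1, 9]
14 → extends → [1, 9, 14]
5 → replaces 9 → [1, 5, 14]
11 → replaces 14 → [1, 5, 11]
10 → replaces 11 → [1, 5, 10]
7 → replaces 10 → [1, 5, 7]
3 → replaces 5 → [1, 3, 7]
8 → extends → [1, 3, 7, 8]
12 → extends → [1, 3, 7, 8, 12]
13 → extends → [1, 3, 7, 8, 12, 13]
6 → replaces 7 → [1, 3, 6, 8, 12, 13]
Length 6; one witness is 4, 5, 7, 8, 12, 13.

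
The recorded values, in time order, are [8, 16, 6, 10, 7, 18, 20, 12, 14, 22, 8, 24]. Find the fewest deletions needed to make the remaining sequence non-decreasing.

Fewest deletions = n − (longest non-decreasing subsequence).
i:      1  2  3  4  5  6  7  8  9 10 11 12
a[i]:   8 16  6 10  7 18 20 12 14 22  8 24
dp:     1  2  1  2  2  3  4  3  4  5  3  6
max dp = 6, so deletions = 12 − 6 = 6.

6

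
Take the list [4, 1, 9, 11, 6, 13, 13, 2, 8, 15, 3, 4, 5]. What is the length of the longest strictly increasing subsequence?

Let dp[i] be the length of the longest such subsequence ending at index i:
i:      1  2  3  4  5  6  7  8  9 10 11 12 13
a[i]:   4  1  9 11  6 13 13  2  8 15  3  4  5
dp:     1  1  2  3  2  4  4  2  3  5  3  4  5
Maximum dp value is 5.

5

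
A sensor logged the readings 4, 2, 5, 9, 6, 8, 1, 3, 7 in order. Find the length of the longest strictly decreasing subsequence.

Let dp[i] be the longest strictly decreasing subsequence ending at i:
i:     1 2 3 4 5 6 7 8 9
a[i]:  4 2 5 9 6 8 1 3 7
dp:    1 2 1 1 2 2 3 3 3
Maximum is 3.

3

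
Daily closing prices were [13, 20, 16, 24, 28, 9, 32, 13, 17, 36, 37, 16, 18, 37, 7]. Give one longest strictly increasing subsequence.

13, 20, 24, 28, 32, 36, 37

Patience tails give the LIS length; then backtrack through the dp parents:
13 → extends → [13]
20 → extends → [13, 20]
16 → replaces 20 → [13, 16]
24 → extends → [13, 16, 24]
28 → extends → [13, 16, 24, 28]
9 → replaces 13 → [9, 16, 24, 28]
32 → extends → [9, 16, 24, 28, 32]
13 → replaces 16 → [9, 13, 24, 28, 32]
17 → replaces 24 → [9, 13, 17, 28, 32]
36 → extends → [9, 13, 17, 28, 32, 36]
37 → extends → [9, 13, 17, 28, 32, 36, 37]
16 → replaces 17 → [9, 13, 16, 28, 32, 36, 37]
18 → replaces 28 → [9, 13, 16, 18, 32, 36, 37]
37 → already a tail → [9, 13, 16, 18, 32, 36, 37]
7 → replaces 9 → [7, 13, 16, 18, 32, 36, 37]
Length 7; one witness is 13, 20, 24, 28, 32, 36, 37.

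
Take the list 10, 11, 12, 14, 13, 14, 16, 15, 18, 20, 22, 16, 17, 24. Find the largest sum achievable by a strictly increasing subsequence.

Let S[i] be the best sum of a strictly increasing subsequence ending at i:
i:       1   2   3   4   5   6   7   8   9  10  11  12  13  14
a[i]:   10  11  12  14  13  14  16  15  18  20  22  16  17  24
S:      10  21  33  47  46  60  76  75  94 114 136  91 108 160
Maximum is 160 (e.g. 10 + 11 + 12 + 13 + 14 + 16 + 18 + 20 + 22 + 24).

160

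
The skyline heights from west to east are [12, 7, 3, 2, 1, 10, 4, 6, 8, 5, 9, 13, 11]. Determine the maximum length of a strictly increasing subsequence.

6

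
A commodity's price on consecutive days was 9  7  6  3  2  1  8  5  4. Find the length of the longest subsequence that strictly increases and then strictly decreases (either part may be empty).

6

inc[i] = longest strictly increasing subsequence ending at i; dec[i] = longest strictly decreasing subsequence starting at i:
i:     1 2 3 4 5 6 7 8 9
a[i]:  9 7 6 3 2 1 8 5 4
inc:   1 1 1 1 1 1 2 2 2
dec:   6 5 4 3 2 1 3 2 1
Best peak at i=1 (value 9): inc=1, dec=6, length 1+6−1 = 6.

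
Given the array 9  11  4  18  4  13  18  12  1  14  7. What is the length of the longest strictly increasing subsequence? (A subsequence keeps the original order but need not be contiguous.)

Track the smallest tail for each achievable length (strict):
9 → extends → [9]
11 → extends → [9, 11]
4 → replaces 9 → [4, 11]
18 → extends → [4, 11, 18]
4 → already a tail → [4, 11, 18]
13 → replaces 18 → [4, 11, 13]
18 → extends → [4, 11, 13, 18]
12 → replaces 13 → [4, 11, 12, 18]
1 → replaces 4 → [1, 11, 12, 18]
14 → replaces 18 → [1, 11, 12, 14]
7 → replaces 11 → [1, 7, 12, 14]
Four tails, so the longest strictly increasing subsequence has length 4 (e.g. 9, 11, 13, 18).

4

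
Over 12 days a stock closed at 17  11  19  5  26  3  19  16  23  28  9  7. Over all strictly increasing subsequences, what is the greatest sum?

Let S[i] be the best sum of a strictly increasing subsequence ending at i:
i:      1  2  3  4  5  6  7  8  9 10 11 12
a[i]:  17 11 19  5 26  3 19 16 23 28  9  7
S:     17 11 36  5 62  3 36 27 59 90 14 12
Maximum is 90 (e.g. 17 + 19 + 26 + 28).

90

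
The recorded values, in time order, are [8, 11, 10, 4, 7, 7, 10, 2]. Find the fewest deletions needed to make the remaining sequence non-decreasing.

Fewest deletions = n − (longest non-decreasing subsequence).
i:      1  2  3  4  5  6  7  8
a[i]:   8 11 10  4  7  7 10  2
dp:     1  2  2  1  2  3  4  1
max dp = 4, so deletions = 8 − 4 = 4.

4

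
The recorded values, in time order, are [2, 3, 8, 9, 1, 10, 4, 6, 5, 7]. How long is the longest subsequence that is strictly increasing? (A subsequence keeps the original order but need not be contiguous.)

5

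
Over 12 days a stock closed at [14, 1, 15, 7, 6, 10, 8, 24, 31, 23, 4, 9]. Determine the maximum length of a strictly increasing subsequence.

5

Let dp[i] be the length of the longest such subsequence ending at index i:
i:      1  2  3  4  5  6  7  8  9 10 11 12
a[i]:  14  1 15  7  6 10  8 24 31 23  4  9
dp:     1  1  2  2  2  3  3  4  5  4  2  4
Maximum dp value is 5.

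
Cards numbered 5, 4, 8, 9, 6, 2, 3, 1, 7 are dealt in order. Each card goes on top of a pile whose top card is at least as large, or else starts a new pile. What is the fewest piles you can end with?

3

Place each on the leftmost legal pile:
5 → new pile 1 (tops now [5])
4 → pile 1 (tops now [4])
8 → new pile 2 (tops now [4, 8])
9 → new pile 3 (tops now [4, 8, 9])
6 → pile 2 (tops now [4, 6, 9])
2 → pile 1 (tops now [2, 6, 9])
3 → pile 2 (tops now [2, 3, 9])
1 → pile 1 (tops now [1, 3, 9])
7 → pile 3 (tops now [1, 3, 7])
Three piles.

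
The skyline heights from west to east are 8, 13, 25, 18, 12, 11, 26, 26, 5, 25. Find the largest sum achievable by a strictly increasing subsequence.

Let S[i] be the best sum of a strictly increasing subsequence ending at i:
i:      1  2  3  4  5  6  7  8  9 10
a[i]:   8 13 25 18 12 11 26 26  5 25
S:      8 21 46 39 20 19 72 72  5 64
Maximum is 72 (e.g. 8 + 13 + 25 + 26).

72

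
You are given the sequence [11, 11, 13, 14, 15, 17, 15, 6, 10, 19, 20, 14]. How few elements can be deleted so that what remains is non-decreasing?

4

Fewest deletions = n − (longest non-decreasing subsequence).
Patience tails:
11 → extends → [11]
11 → extends → [11, 11]
13 → extends → [11, 11, 13]
14 → extends → [11, 11, 13, 14]
15 → extends → [11, 11, 13, 14, 15]
17 → extends → [11, 11, 13, 14, 15, 17]
15 → replaces 17 → [11, 11, 13, 14, 15, 15]
6 → replaces 11 → [6, 11, 13, 14, 15, 15]
10 → replaces 11 → [6, 10, 13, 14, 15, 15]
19 → extends → [6, 10, 13, 14, 15, 15, 19]
20 → extends → [6, 10, 13, 14, 15, 15, 19, 20]
14 → replaces 15 → [6, 10, 13, 14, 14, 15, 19, 20]
Longest non-decreasing subsequence has length 8, so deletions = 12 − 8 = 4.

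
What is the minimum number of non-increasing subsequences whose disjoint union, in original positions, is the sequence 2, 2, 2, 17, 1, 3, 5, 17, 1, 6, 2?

4

Place each on the leftmost legal pile:
2 → new pile 1 (tops now [2])
2 → pile 1 (tops now [2])
2 → pile 1 (tops now [2])
17 → new pile 2 (tops now [2, 17])
1 → pile 1 (tops now [1, 17])
3 → pile 2 (tops now [1, 3])
5 → new pile 3 (tops now [1, 3, 5])
17 → new pile 4 (tops now [1, 3, 5, 17])
1 → pile 1 (tops now [1, 3, 5, 17])
6 → pile 4 (tops now [1, 3, 5, 6])
2 → pile 2 (tops now [1, 2, 5, 6])
Four piles.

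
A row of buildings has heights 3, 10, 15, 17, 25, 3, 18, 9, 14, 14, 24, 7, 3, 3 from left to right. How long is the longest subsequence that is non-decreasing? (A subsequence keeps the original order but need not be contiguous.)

6

Let dp[i] be the length of the longest such subsequence ending at index i:
i:      1  2  3  4  5  6  7  8  9 10 11 12 13 14
a[i]:   3 10 15 17 25  3 18  9 14 14 24  7  3  3
dp:     1  2  3  4  5  2  5  3  4  5  6  3  3  4
Maximum dp value is 6.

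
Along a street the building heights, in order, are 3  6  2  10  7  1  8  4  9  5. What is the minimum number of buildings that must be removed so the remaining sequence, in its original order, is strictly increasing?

Fewest deletions = n − (longest strictly increasing subsequence).
Patience tails:
3 → extends → [3]
6 → extends → [3, 6]
2 → replaces 3 → [2, 6]
10 → extends → [2, 6, 10]
7 → replaces 10 → [2, 6, 7]
1 → replaces 2 → [1, 6, 7]
8 → extends → [1, 6, 7, 8]
4 → replaces 6 → [1, 4, 7, 8]
9 → extends → [1, 4, 7, 8, 9]
5 → replaces 7 → [1, 4, 5, 8, 9]
Longest strictly increasing subsequence has length 5, so deletions = 10 − 5 = 5.

5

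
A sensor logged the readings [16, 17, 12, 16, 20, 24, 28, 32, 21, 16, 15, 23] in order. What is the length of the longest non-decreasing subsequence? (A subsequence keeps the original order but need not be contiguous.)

6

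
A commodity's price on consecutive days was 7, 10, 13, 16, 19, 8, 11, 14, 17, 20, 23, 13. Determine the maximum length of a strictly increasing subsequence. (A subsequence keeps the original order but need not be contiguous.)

Track the smallest tail for each achievable length (strict):
7 → extends → [7]
10 → extends → [7, 10]
13 → extends → [7, 10, 13]
16 → extends → [7, 10, 13, 16]
19 → extends → [7, 10, 13, 16, 19]
8 → replaces 10 → [7, 8, 13, 16, 19]
11 → replaces 13 → [7, 8, 11, 16, 19]
14 → replaces 16 → [7, 8, 11, 14, 19]
17 → replaces 19 → [7, 8, 11, 14, 17]
20 → extends → [7, 8, 11, 14, 17, 20]
23 → extends → [7, 8, 11, 14, 17, 20, 23]
13 → replaces 14 → [7, 8, 11, 13, 17, 20, 23]
Seven tails, so the longest strictly increasing subsequence has length 7 (e.g. 7, 10, 13, 16, 19, 20, 23).

7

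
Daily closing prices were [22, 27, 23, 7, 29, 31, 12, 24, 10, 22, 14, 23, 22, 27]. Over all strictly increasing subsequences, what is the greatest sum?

Let S[i] be the best sum of a strictly increasing subsequence ending at i:
i:       1   2   3   4   5   6   7   8   9  10  11  12  13  14
a[i]:   22  27  23   7  29  31  12  24  10  22  14  23  22  27
S:      22  49  45   7  78 109  19  69  17  41  33  64  55  96
Maximum is 109 (e.g. 22 + 27 + 29 + 31).

109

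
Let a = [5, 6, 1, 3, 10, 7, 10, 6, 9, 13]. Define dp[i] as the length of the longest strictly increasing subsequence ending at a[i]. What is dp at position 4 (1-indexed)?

2

dp[i] = 1 + max{dp[j] : j<i, a[j]<a[i]} (or 1 if no such j):
i:      1  2  3  4  5  6  7  8  9 10
a[i]:   5  6  1  3 10  7 10  6  9 13
dp:     1  2  1  2  3  3  4  3  4  5
At index 4 the value is 2.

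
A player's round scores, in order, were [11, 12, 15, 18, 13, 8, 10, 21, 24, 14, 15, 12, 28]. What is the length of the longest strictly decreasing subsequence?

3

Negate each value so 'decreasing' becomes 'increasing', then run patience tails on the negated sequence:
-11 → extends → [-11]
-12 → replaces -11 → [-12]
-15 → replaces -12 → [-15]
-18 → replaces -15 → [-18]
-13 → extends → [-18, -13]
-8 → extends → [-18, -13, -8]
-10 → replaces -8 → [-18, -13, -10]
-21 → replaces -18 → [-21, -13, -10]
-24 → replaces -21 → [-24, -13, -10]
-14 → replaces -13 → [-24, -14, -10]
-15 → replaces -14 → [-24, -15, -10]
-12 → replaces -10 → [-24, -15, -12]
-28 → replaces -24 → [-28, -15, -12]
Three tails, so the longest strictly decreasing subsequence of the original has length 3.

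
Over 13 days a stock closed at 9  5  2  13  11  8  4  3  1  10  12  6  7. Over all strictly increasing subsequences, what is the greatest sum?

35

Let S[i] be the best sum of a strictly increasing subsequence ending at i:
i:      1  2  3  4  5  6  7  8  9 10 11 12 13
a[i]:   9  5  2 13 11  8  4  3  1 10 12  6  7
S:      9  5  2 22 20 13  6  5  1 23 35 12 19
Maximum is 35 (e.g. 5 + 8 + 10 + 12).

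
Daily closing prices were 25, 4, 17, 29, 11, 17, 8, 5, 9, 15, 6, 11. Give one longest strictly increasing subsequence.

4, 8, 9, 15

Patience tails give the LIS length; then backtrack through the dp parents:
25 → extends → [25]
4 → replaces 25 → [4]
17 → extends → [4, 17]
29 → extends → [4, 17, 29]
11 → replaces 17 → [4, 11, 29]
17 → replaces 29 → [4, 11, 17]
8 → replaces 11 → [4, 8, 17]
5 → replaces 8 → [4, 5, 17]
9 → replaces 17 → [4, 5, 9]
15 → extends → [4, 5, 9, 15]
6 → replaces 9 → [4, 5, 6, 15]
11 → replaces 15 → [4, 5, 6, 11]
Length 4; one witness is 4, 8, 9, 15.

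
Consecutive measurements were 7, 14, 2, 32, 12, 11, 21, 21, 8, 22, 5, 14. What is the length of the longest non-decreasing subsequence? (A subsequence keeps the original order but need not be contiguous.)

5

Let dp[i] be the length of the longest such subsequence ending at index i:
i:      1  2  3  4  5  6  7  8  9 10 11 12
a[i]:   7 14  2 32 12 11 21 21  8 22  5 14
dp:     1  2  1  3  2  2  3  4  2  5  2  3
Maximum dp value is 5.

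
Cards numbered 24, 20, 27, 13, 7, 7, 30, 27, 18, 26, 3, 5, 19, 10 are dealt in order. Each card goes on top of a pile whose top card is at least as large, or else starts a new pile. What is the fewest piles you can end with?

The minimum number of non-increasing subsequences covering a sequence equals the length of its longest strictly increasing subsequence.
LIS length is 3 (e.g. 24, 27, 30), so 3 piles are needed.

3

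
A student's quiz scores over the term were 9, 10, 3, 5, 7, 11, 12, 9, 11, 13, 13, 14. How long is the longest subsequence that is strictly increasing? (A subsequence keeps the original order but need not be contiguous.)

Track the smallest tail for each achievable length (strict):
9 → extends → [9]
10 → extends → [9, 10]
3 → replaces 9 → [3, 10]
5 → replaces 10 → [3, 5]
7 → extends → [3, 5, 7]
11 → extends → [3, 5, 7, 11]
12 → extends → [3, 5, 7, 11, 12]
9 → replaces 11 → [3, 5, 7, 9, 12]
11 → replaces 12 → [3, 5, 7, 9, 11]
13 → extends → [3, 5, 7, 9, 11, 13]
13 → already a tail → [3, 5, 7, 9, 11, 13]
14 → extends → [3, 5, 7, 9, 11, 13, 14]
Seven tails, so the longest strictly increasing subsequence has length 7 (e.g. 3, 5, 7, 11, 12, 13, 14).

7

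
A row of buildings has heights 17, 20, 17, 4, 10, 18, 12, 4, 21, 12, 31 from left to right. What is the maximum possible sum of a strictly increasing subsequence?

89

Let S[i] be the best sum of a strictly increasing subsequence ending at i:
i:      1  2  3  4  5  6  7  8  9 10 11
a[i]:  17 20 17  4 10 18 12  4 21 12 31
S:     17 37 17  4 14 35 26  4 58 26 89
Maximum is 89 (e.g. 17 + 20 + 21 + 31).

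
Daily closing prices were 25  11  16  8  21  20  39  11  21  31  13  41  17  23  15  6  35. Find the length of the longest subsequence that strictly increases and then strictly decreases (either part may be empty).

9

inc[i] = longest strictly increasing subsequence ending at i; dec[i] = longest strictly decreasing subsequence starting at i:
i:      1  2  3  4  5  6  7  8  9 10 11 12 13 14 15 16 17
a[i]:  25 11 16  8 21 20 39 11 21 31 13 41 17 23 15  6 35
inc:    1  1  2  1  3  3  4  2  4  5  3  6  4  5  4  1  6
dec:    6  3  3  2  5  4  5  2  4  4  2  4  3  3  2  1  1
Best peak at i=12 (value 41): inc=6, dec=4, length 6+4−1 = 9.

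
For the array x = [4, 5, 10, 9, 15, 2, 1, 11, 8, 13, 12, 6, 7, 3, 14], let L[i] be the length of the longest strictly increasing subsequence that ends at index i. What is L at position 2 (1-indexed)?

2

dp[i] = 1 + max{dp[j] : j<i, x[j]<x[i]} (or 1 if no such j):
i:      1  2  3  4  5  6  7  8  9 10 11 12 13 14 15
x[i]:   4  5 10  9 15  2  1 11  8 13 12  6  7  3 14
dp:     1  2  3  3  4  1  1  4  3  5  5  3  4  2  6
At index 2 the value is 2.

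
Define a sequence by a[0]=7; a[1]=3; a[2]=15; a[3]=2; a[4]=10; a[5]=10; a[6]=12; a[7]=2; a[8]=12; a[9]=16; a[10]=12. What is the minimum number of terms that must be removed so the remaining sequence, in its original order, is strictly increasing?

Fewest deletions = n − (longest strictly increasing subsequence).
Patience tails:
7 → extends → [7]
3 → replaces 7 → [3]
15 → extends → [3, 15]
2 → replaces 3 → [2, 15]
10 → replaces 15 → [2, 10]
10 → already a tail → [2, 10]
12 → extends → [2, 10, 12]
2 → already a tail → [2, 10, 12]
12 → already a tail → [2, 10, 12]
16 → extends → [2, 10, 12, 16]
12 → already a tail → [2, 10, 12, 16]
Longest strictly increasing subsequence has length 4, so deletions = 11 − 4 = 7.

7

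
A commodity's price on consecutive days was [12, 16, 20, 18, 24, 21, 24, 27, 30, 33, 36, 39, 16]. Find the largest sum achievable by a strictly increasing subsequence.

Let S[i] be the best sum of a strictly increasing subsequence ending at i:
i:       1   2   3   4   5   6   7   8   9  10  11  12  13
a[i]:   12  16  20  18  24  21  24  27  30  33  36  39  16
S:      12  28  48  46  72  69  93 120 150 183 219 258  28
Maximum is 258 (e.g. 12 + 16 + 20 + 21 + 24 + 27 + 30 + 33 + 36 + 39).

258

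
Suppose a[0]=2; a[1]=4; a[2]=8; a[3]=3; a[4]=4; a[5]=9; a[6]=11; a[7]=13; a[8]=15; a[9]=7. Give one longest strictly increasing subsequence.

2, 4, 8, 9, 11, 13, 15

Patience tails give the LIS length; then backtrack through the dp parents:
2 → extends → [2]
4 → extends → [2, 4]
8 → extends → [2, 4, 8]
3 → replaces 4 → [2, 3, 8]
4 → replaces 8 → [2, 3, 4]
9 → extends → [2, 3, 4, 9]
11 → extends → [2, 3, 4, 9, 11]
13 → extends → [2, 3, 4, 9, 11, 13]
15 → extends → [2, 3, 4, 9, 11, 13, 15]
7 → replaces 9 → [2, 3, 4, 7, 11, 13, 15]
Length 7; one witness is 2, 4, 8, 9, 11, 13, 15.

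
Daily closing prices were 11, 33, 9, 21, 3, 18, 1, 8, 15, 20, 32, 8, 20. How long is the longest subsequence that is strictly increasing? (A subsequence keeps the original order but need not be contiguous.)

Track the smallest tail for each achievable length (strict):
11 → extends → [11]
33 → extends → [11, 33]
9 → replaces 11 → [9, 33]
21 → replaces 33 → [9, 21]
3 → replaces 9 → [3, 21]
18 → replaces 21 → [3, 18]
1 → replaces 3 → [1, 18]
8 → replaces 18 → [1, 8]
15 → extends → [1, 8, 15]
20 → extends → [1, 8, 15, 20]
32 → extends → [1, 8, 15, 20, 32]
8 → already a tail → [1, 8, 15, 20, 32]
20 → already a tail → [1, 8, 15, 20, 32]
Five tails, so the longest strictly increasing subsequence has length 5 (e.g. 3, 8, 15, 20, 32).

5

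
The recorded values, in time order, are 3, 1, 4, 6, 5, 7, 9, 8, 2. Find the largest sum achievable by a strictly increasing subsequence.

Let S[i] be the best sum of a strictly increasing subsequence ending at i:
i:      1  2  3  4  5  6  7  8  9
a[i]:   3  1  4  6  5  7  9  8  2
S:      3  1  7 13 12 20 29 28  3
Maximum is 29 (e.g. 3 + 4 + 6 + 7 + 9).

29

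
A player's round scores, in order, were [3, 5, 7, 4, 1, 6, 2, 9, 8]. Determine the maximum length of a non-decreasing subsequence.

4

Track the smallest tail for each achievable length (allowing ties):
3 → extends → [3]
5 → extends → [3, 5]
7 → extends → [3, 5, 7]
4 → replaces 5 → [3, 4, 7]
1 → replaces 3 → [1, 4, 7]
6 → replaces 7 → [1, 4, 6]
2 → replaces 4 → [1, 2, 6]
9 → extends → [1, 2, 6, 9]
8 → replaces 9 → [1, 2, 6, 8]
Four tails, so the longest non-decreasing subsequence has length 4 (e.g. 3, 5, 7, 9).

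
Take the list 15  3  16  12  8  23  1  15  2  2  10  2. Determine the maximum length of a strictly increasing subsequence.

3

Track the smallest tail for each achievable length (strict):
15 → extends → [15]
3 → replaces 15 → [3]
16 → extends → [3, 16]
12 → replaces 16 → [3, 12]
8 → replaces 12 → [3, 8]
23 → extends → [3, 8, 23]
1 → replaces 3 → [1, 8, 23]
15 → replaces 23 → [1, 8, 15]
2 → replaces 8 → [1, 2, 15]
2 → already a tail → [1, 2, 15]
10 → replaces 15 → [1, 2, 10]
2 → already a tail → [1, 2, 10]
Three tails, so the longest strictly increasing subsequence has length 3 (e.g. 15, 16, 23).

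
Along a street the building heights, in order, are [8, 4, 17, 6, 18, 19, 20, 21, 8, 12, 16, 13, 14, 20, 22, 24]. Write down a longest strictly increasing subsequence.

4, 6, 8, 12, 13, 14, 20, 22, 24

Patience tails give the LIS length; then backtrack through the dp parents:
8 → extends → [8]
4 → replaces 8 → [4]
17 → extends → [4, 17]
6 → replaces 17 → [4, 6]
18 → extends → [4, 6, 18]
19 → extends → [4, 6, 18, 19]
20 → extends → [4, 6, 18, 19, 20]
21 → extends → [4, 6, 18, 19, 20, 21]
8 → replaces 18 → [4, 6, 8, 19, 20, 21]
12 → replaces 19 → [4, 6, 8, 12, 20, 21]
16 → replaces 20 → [4, 6, 8, 12, 16, 21]
13 → replaces 16 → [4, 6, 8, 12, 13, 21]
14 → replaces 21 → [4, 6, 8, 12, 13, 14]
20 → extends → [4, 6, 8, 12, 13, 14, 20]
22 → extends → [4, 6, 8, 12, 13, 14, 20, 22]
24 → extends → [4, 6, 8, 12, 13, 14, 20, 22, 24]
Length 9; one witness is 4, 6, 8, 12, 13, 14, 20, 22, 24.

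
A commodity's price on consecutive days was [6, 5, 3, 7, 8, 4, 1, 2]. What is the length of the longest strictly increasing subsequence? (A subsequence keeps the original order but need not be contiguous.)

3

Track the smallest tail for each achievable length (strict):
6 → extends → [6]
5 → replaces 6 → [5]
3 → replaces 5 → [3]
7 → extends → [3, 7]
8 → extends → [3, 7, 8]
4 → replaces 7 → [3, 4, 8]
1 → replaces 3 → [1, 4, 8]
2 → replaces 4 → [1, 2, 8]
Three tails, so the longest strictly increasing subsequence has length 3 (e.g. 6, 7, 8).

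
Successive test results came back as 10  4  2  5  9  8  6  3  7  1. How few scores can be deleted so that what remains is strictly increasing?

6

Fewest deletions = n − (longest strictly increasing subsequence).
i:      1  2  3  4  5  6  7  8  9 10
a[i]:  10  4  2  5  9  8  6  3  7  1
dp:     1  1  1  2  3  3  3  2  4  1
max dp = 4, so deletions = 10 − 4 = 6.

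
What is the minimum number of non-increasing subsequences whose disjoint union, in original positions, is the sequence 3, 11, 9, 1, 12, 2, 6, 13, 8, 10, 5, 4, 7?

5

Place each on the leftmost legal pile:
3 → new pile 1 (tops now [3])
11 → new pile 2 (tops now [3, 11])
9 → pile 2 (tops now [3, 9])
1 → pile 1 (tops now [1, 9])
12 → new pile 3 (tops now [1, 9, 12])
2 → pile 2 (tops now [1, 2, 12])
6 → pile 3 (tops now [1, 2, 6])
13 → new pile 4 (tops now [1, 2, 6, 13])
8 → pile 4 (tops now [1, 2, 6, 8])
10 → new pile 5 (tops now [1, 2, 6, 8, 10])
5 → pile 3 (tops now [1, 2, 5, 8, 10])
4 → pile 3 (tops now [1, 2, 4, 8, 10])
7 → pile 4 (tops now [1, 2, 4, 7, 10])
Five piles.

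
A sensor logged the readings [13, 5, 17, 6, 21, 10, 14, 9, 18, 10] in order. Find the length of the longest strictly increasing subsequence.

Let dp[i] be the length of the longest such subsequence ending at index i:
i:      1  2  3  4  5  6  7  8  9 10
a[i]:  13  5 17  6 21 10 14  9 18 10
dp:     1  1  2  2  3  3  4  3  5  4
Maximum dp value is 5.

5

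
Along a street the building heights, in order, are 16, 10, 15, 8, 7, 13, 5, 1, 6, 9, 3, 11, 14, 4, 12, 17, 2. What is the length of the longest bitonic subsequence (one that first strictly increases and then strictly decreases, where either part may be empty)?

inc[i] = longest strictly increasing subsequence ending at i; dec[i] = longest strictly decreasing subsequence starting at i:
i:      1  2  3  4  5  6  7  8  9 10 11 12 13 14 15 16 17
a[i]:  16 10 15  8  7 13  5  1  6  9  3 11 14  4 12 17  2
inc:    1  1  2  1  1  2  1  1  2  3  2  4  5  3  5  6  2
dec:    7  6  6  5  4  4  3  1  3  3  2  3  3  2  2  2  1
Best peak at i=1 (value 16): inc=1, dec=7, length 1+7−1 = 7.

7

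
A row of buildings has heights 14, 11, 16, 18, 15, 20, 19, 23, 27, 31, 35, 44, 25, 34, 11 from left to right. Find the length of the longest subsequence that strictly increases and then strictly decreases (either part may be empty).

11

inc[i] = longest strictly increasing subsequence ending at i; dec[i] = longest strictly decreasing subsequence starting at i:
i:      1  2  3  4  5  6  7  8  9 10 11 12 13 14 15
a[i]:  14 11 16 18 15 20 19 23 27 31 35 44 25 34 11
inc:    1  1  2  3  2  4  4  5  6  7  8  9  6  8  1
dec:    2  1  3  3  2  3  2  2  3  3  3  3  2  2  1
Best peak at i=12 (value 44): inc=9, dec=3, length 9+3−1 = 11.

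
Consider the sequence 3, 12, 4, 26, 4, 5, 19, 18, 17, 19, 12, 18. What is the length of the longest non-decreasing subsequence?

6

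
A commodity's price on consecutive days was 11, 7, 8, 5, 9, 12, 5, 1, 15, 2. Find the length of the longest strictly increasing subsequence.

Track the smallest tail for each achievable length (strict):
11 → extends → [11]
7 → replaces 11 → [7]
8 → extends → [7, 8]
5 → replaces 7 → [5, 8]
9 → extends → [5, 8, 9]
12 → extends → [5, 8, 9, 12]
5 → already a tail → [5, 8, 9, 12]
1 → replaces 5 → [1, 8, 9, 12]
15 → extends → [1, 8, 9, 12, 15]
2 → replaces 8 → [1, 2, 9, 12, 15]
Five tails, so the longest strictly increasing subsequence has length 5 (e.g. 7, 8, 9, 12, 15).

5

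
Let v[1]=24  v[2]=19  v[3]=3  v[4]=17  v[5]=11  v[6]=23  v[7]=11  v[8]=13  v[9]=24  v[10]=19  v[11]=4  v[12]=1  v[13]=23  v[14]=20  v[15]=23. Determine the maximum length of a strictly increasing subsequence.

Track the smallest tail for each achievable length (strict):
24 → extends → [24]
19 → replaces 24 → [19]
3 → replaces 19 → [3]
17 → extends → [3, 17]
11 → replaces 17 → [3, 11]
23 → extends → [3, 11, 23]
11 → already a tail → [3, 11, 23]
13 → replaces 23 → [3, 11, 13]
24 → extends → [3, 11, 13, 24]
19 → replaces 24 → [3, 11, 13, 19]
4 → replaces 11 → [3, 4, 13, 19]
1 → replaces 3 → [1, 4, 13, 19]
23 → extends → [1, 4, 13, 19, 23]
20 → replaces 23 → [1, 4, 13, 19, 20]
23 → extends → [1, 4, 13, 19, 20, 23]
Six tails, so the longest strictly increasing subsequence has length 6 (e.g. 3, 11, 13, 19, 20, 23).

6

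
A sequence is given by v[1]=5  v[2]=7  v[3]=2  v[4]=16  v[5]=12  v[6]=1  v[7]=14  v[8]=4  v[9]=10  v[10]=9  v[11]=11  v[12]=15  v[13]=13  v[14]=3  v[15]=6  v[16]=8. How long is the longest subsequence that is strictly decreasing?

Let dp[i] be the longest strictly decreasing subsequence ending at i:
i:      1  2  3  4  5  6  7  8  9 10 11 12 13 14 15 16
v[i]:   5  7  2 16 12  1 14  4 10  9 11 15 13  3  6  8
dp:     1  1  2  1  2  3  2  3  3  4  3  2  3  5  5  5
Maximum is 5.

5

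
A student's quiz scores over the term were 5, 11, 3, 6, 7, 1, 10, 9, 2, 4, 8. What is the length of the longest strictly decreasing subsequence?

4

Negate each value so 'decreasing' becomes 'increasing', then run patience tails on the negated sequence:
-5 → extends → [-5]
-11 → replaces -5 → [-11]
-3 → extends → [-11, -3]
-6 → replaces -3 → [-11, -6]
-7 → replaces -6 → [-11, -7]
-1 → extends → [-11, -7, -1]
-10 → replaces -7 → [-11, -10, -1]
-9 → replaces -1 → [-11, -10, -9]
-2 → extends → [-11, -10, -9, -2]
-4 → replaces -2 → [-11, -10, -9, -4]
-8 → replaces -4 → [-11, -10, -9, -8]
Four tails, so the longest strictly decreasing subsequence of the original has length 4.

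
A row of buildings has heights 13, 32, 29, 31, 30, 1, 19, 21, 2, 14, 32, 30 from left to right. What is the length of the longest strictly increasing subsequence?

4

Track the smallest tail for each achievable length (strict):
13 → extends → [13]
32 → extends → [13, 32]
29 → replaces 32 → [13, 29]
31 → extends → [13, 29, 31]
30 → replaces 31 → [13, 29, 30]
1 → replaces 13 → [1, 29, 30]
19 → replaces 29 → [1, 19, 30]
21 → replaces 30 → [1, 19, 21]
2 → replaces 19 → [1, 2, 21]
14 → replaces 21 → [1, 2, 14]
32 → extends → [1, 2, 14, 32]
30 → replaces 32 → [1, 2, 14, 30]
Four tails, so the longest strictly increasing subsequence has length 4 (e.g. 13, 29, 31, 32).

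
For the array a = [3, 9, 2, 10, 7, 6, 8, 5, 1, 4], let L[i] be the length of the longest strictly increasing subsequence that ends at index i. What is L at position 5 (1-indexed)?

2

dp[i] = 1 + max{dp[j] : j<i, a[j]<a[i]} (or 1 if no such j):
i:      1  2  3  4  5  6  7  8  9 10
a[i]:   3  9  2 10  7  6  8  5  1  4
dp:     1  2  1  3  2  2  3  2  1  2
At index 5 the value is 2.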